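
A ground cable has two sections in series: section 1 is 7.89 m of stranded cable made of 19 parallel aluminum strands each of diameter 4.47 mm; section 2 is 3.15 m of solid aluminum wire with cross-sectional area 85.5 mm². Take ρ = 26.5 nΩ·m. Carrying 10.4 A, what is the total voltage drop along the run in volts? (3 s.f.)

0.0174 V

ρ = 26.5 nΩ·m = 2.65×10^-8 Ω·m
Section 1: A_strand = π(2.2350e-03)² = 1.569e-05 m²; R₁ = ρL/(N·A_s) = (2.65×10^-8)(7.89)/(19×1.569e-05) = 7.012×10^-4 Ω
Section 2: A = 85.5 mm² = 8.550e-05 m²
R₂ = (2.65×10^-8)(3.15)/(8.550e-05) = 9.763×10^-4 Ω
R = R₁ + R₂ = 0.001678 Ω
V = IR = 10.4 × 0.001678 = 0.0174 V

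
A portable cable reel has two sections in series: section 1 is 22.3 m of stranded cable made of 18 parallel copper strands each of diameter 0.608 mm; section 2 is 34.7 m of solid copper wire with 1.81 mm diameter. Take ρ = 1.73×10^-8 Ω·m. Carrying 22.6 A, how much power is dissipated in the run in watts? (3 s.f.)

Section 1: A_strand = π(3.0400e-04)² = 2.903e-07 m²; R₁ = ρL/(N·A_s) = (1.73×10^-8)(22.3)/(18×2.903e-07) = 0.07382 Ω
Section 2: A = π(d/2)² = π(9.0500e-04 m)² = 2.573e-06 m²
R₂ = (1.73×10^-8)(34.7)/(2.573e-06) = 0.2333 Ω
R = R₁ + R₂ = 0.3071 Ω
P = I²R = (22.6)² × 0.3071 = 157 W

157 W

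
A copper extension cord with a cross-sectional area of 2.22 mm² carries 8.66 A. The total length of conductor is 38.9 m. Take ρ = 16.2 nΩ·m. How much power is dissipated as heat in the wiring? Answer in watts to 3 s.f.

ρ = 16.2 nΩ·m = 1.62×10^-8 Ω·m
A = 2.22 mm² = 2.220e-06 m²
R = ρL/A = (1.62×10^-8)(38.9)/(2.220e-06) = 0.2839 Ω
P = I²R = (8.66)² × 0.2839 = 21.3 W

21.3 W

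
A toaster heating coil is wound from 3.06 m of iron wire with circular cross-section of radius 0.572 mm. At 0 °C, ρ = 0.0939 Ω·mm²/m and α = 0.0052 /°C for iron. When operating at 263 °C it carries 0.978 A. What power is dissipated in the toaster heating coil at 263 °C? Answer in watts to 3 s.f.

0.633 W

ρ = 0.0939 Ω·mm²/m = 9.39×10^-8 Ω·m
A = πr² = π(5.7200e-04 m)² = 1.028e-06 m²
R₍0₎ = ρL/A = (9.39×10^-8)(3.06)/(1.028e-06) = 0.2795 Ω
R₍263₎ = R₍0₎(1 + αΔT) = 0.2795 × (1 + 0.0052×263) = 0.6618 Ω
P = I²R = (0.978)² × 0.6618 = 0.633 W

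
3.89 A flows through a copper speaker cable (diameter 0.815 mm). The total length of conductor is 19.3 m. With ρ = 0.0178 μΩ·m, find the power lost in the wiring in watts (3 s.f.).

9.96 W

ρ = 0.0178 μΩ·m = 1.78×10^-8 Ω·m
A = π(d/2)² = π(4.0750e-04 m)² = 5.217e-07 m²
R = ρL/A = (1.78×10^-8)(19.3)/(5.217e-07) = 0.6585 Ω
P = I²R = (3.89)² × 0.6585 = 9.96 W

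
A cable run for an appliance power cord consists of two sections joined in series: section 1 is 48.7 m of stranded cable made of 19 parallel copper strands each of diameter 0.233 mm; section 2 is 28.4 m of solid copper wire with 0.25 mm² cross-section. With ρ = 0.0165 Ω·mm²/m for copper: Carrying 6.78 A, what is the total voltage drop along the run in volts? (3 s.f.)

ρ = 0.0165 Ω·mm²/m = 1.65×10^-8 Ω·m
Section 1: A_strand = π(1.1650e-04)² = 4.264e-08 m²; R₁ = ρL/(N·A_s) = (1.65×10^-8)(48.7)/(19×4.264e-08) = 0.9919 Ω
Section 2: A = 0.25 mm² = 2.500e-07 m²
R₂ = (1.65×10^-8)(28.4)/(2.500e-07) = 1.874 Ω
R = R₁ + R₂ = 2.866 Ω
V = IR = 6.78 × 2.866 = 19.4 V

19.4 V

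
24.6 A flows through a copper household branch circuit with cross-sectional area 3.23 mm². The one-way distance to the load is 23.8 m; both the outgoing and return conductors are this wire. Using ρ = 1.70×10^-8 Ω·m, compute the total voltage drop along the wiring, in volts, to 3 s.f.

A = 3.23 mm² = 3.230e-06 m²
Total conductor length (both ways) L = 2 × 23.8 = 47.6 m
R = ρL/A = (1.70×10^-8)(47.6)/(3.230e-06) = 0.2505 Ω
V = IR = 24.6 × 0.2505 = 6.16 V

6.16 V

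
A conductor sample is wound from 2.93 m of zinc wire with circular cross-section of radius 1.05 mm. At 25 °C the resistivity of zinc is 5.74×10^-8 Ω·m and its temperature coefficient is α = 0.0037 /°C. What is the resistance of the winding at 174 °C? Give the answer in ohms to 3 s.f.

0.0753 Ω

A = πr² = π(1.0500e-03 m)² = 3.464e-06 m²
R₍25°C₎ = ρL/A = (5.74×10^-8)(2.93)/(3.464e-06) = 0.04856 Ω
R = R₀(1 + αΔT) = 0.04856(1 + 0.0037×149) = 0.0753 Ω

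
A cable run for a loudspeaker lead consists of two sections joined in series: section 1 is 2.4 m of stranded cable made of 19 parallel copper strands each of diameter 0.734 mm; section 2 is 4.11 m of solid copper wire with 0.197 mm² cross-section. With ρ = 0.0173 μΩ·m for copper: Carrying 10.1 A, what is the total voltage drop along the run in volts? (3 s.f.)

3.70 V

ρ = 0.0173 μΩ·m = 1.73×10^-8 Ω·m
Section 1: A_strand = π(3.6700e-04)² = 4.231e-07 m²; R₁ = ρL/(N·A_s) = (1.73×10^-8)(2.4)/(19×4.231e-07) = 0.005164 Ω
Section 2: A = 0.197 mm² = 1.970e-07 m²
R₂ = (1.73×10^-8)(4.11)/(1.970e-07) = 0.3609 Ω
R = R₁ + R₂ = 0.3661 Ω
V = IR = 10.1 × 0.3661 = 3.70 V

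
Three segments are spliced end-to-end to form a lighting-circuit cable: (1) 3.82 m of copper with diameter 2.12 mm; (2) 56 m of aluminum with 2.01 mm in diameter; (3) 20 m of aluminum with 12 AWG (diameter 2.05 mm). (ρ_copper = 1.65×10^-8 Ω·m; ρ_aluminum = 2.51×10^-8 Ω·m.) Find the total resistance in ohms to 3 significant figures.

0.613 Ω

Seg 1: A = π(d/2)² = π(1.0600e-03 m)² = 3.530e-06 m²
R_1 = (1.65×10^-8)(3.82)/(3.530e-06) = 0.01786 Ω
Seg 2: A = π(d/2)² = π(1.0050e-03 m)² = 3.173e-06 m²
R_2 = (2.51×10^-8)(56)/(3.173e-06) = 0.443 Ω
Seg 3: A = π(2.05/2 mm)² = π(1.0250e-03 m)² = 3.301e-06 m²
R_3 = (2.51×10^-8)(20)/(3.301e-06) = 0.1521 Ω
R_total = R_1 + R_2 + R_3 = 0.613 Ω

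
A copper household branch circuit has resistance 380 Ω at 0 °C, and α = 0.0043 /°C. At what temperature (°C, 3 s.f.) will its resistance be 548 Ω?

R = R₀(1 + α(T − T₀)) ⇒ T = T₀ + (R/R₀ − 1)/α
T = 0 + (548/380 − 1)/0.0043 = 0 + (0.4421)/0.0043 = 103 °C

103 °C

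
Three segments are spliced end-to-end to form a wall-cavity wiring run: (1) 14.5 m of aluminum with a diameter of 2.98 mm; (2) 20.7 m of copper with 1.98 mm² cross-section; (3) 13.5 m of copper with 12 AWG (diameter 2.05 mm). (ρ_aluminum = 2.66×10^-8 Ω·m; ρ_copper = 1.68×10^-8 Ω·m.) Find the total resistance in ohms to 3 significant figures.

Seg 1: A = π(d/2)² = π(1.4900e-03 m)² = 6.975e-06 m²
R_1 = (2.66×10^-8)(14.5)/(6.975e-06) = 0.0553 Ω
Seg 2: A = 1.98 mm² = 1.980e-06 m²
R_2 = (1.68×10^-8)(20.7)/(1.980e-06) = 0.1756 Ω
Seg 3: A = π(2.05/2 mm)² = π(1.0250e-03 m)² = 3.301e-06 m²
R_3 = (1.68×10^-8)(13.5)/(3.301e-06) = 0.06871 Ω
R_total = R_1 + R_2 + R_3 = 0.300 Ω

0.300 Ω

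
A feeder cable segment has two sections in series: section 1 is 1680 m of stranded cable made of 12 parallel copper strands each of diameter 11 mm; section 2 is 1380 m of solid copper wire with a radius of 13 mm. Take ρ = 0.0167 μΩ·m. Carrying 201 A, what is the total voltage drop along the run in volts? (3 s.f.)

ρ = 0.0167 μΩ·m = 1.67×10^-8 Ω·m
Section 1: A_strand = π(5.5000e-03)² = 9.503e-05 m²; R₁ = ρL/(N·A_s) = (1.67×10^-8)(1680)/(12×9.503e-05) = 0.0246 Ω
Section 2: A = πr² = π(1.3000e-02 m)² = 5.309e-04 m²
R₂ = (1.67×10^-8)(1380)/(5.309e-04) = 0.04341 Ω
R = R₁ + R₂ = 0.06801 Ω
V = IR = 201 × 0.06801 = 13.7 V

13.7 V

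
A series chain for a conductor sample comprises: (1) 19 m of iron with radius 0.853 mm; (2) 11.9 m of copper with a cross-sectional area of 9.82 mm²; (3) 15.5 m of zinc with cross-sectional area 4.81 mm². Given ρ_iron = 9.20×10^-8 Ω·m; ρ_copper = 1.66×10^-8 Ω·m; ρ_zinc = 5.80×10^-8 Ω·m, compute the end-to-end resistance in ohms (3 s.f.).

0.972 Ω

Seg 1: A = πr² = π(8.5300e-04 m)² = 2.286e-06 m²
R_1 = (9.20×10^-8)(19)/(2.286e-06) = 0.7647 Ω
Seg 2: A = 9.82 mm² = 9.820e-06 m²
R_2 = (1.66×10^-8)(11.9)/(9.820e-06) = 0.02012 Ω
Seg 3: A = 4.81 mm² = 4.810e-06 m²
R_3 = (5.80×10^-8)(15.5)/(4.810e-06) = 0.1869 Ω
R_total = R_1 + R_2 + R_3 = 0.972 Ω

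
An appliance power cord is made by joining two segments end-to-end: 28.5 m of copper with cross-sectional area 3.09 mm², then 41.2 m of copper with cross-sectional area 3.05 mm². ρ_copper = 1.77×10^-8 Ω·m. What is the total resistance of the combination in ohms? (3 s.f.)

0.402 Ω

Segment 1: A = 3.09 mm² = 3.090e-06 m²
R₁ = ρL/A = (1.77×10^-8)(28.5)/(3.090e-06) = 0.1633 Ω
Segment 2: A = 3.05 mm² = 3.050e-06 m²
R₂ = (1.77×10^-8)(41.2)/(3.050e-06) = 0.2391 Ω
R = R₁ + R₂ = 0.402 Ω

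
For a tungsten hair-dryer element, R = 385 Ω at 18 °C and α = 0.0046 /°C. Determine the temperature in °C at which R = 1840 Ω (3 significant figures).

840 °C

R = R₀(1 + α(T − T₀)) ⇒ T = T₀ + (R/R₀ − 1)/α
T = 18 + (1840/385 − 1)/0.0046 = 18 + (3.779)/0.0046 = 840 °C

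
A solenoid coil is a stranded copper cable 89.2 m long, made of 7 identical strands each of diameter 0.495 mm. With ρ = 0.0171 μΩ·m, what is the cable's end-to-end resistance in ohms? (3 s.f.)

ρ = 0.0171 μΩ·m = 1.71×10^-8 Ω·m
A_strand = π(2.4750e-04 m)² = 1.924e-07 m²
R_strand = ρL/A = (1.71×10^-8)(89.2)/(1.924e-07) = 7.926 Ω
R_total = R_strand/N = 7.926/7 = 1.13 Ω

1.13 Ω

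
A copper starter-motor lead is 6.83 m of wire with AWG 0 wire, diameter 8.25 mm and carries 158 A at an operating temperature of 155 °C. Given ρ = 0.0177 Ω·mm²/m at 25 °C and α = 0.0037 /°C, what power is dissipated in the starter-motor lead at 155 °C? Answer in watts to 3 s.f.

ρ = 0.0177 Ω·mm²/m = 1.77×10^-8 Ω·m
A = π(8.25/2 mm)² = π(4.1250e-03 m)² = 5.346e-05 m²
R₍25₎ = ρL/A = (1.77×10^-8)(6.83)/(5.346e-05) = 0.002261 Ω
R₍155₎ = R₍25₎(1 + αΔT) = 0.002261 × (1 + 0.0037×130) = 0.003349 Ω
P = I²R = (158)² × 0.003349 = 83.6 W

83.6 W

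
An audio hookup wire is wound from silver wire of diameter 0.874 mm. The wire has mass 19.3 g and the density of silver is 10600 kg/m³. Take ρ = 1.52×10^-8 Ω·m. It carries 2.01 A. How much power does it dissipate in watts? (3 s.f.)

0.311 W

A = π(d/2)² = π(4.3700e-04 m)² = 5.9995e-07 m²
L = m/(density·A) = 0.0193/(10600×5.9995e-07) = 3.035 m
R = ρL/A = (1.52×10^-8)(3.035)/(5.9995e-07) = 0.07689 Ω
P = I²R = (2.01)² × 0.07689 = 0.311 W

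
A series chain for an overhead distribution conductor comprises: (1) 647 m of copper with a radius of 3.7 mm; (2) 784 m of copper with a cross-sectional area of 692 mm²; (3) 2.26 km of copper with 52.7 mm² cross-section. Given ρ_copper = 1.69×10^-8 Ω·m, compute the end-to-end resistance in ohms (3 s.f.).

0.998 Ω

Seg 1: A = πr² = π(3.7000e-03 m)² = 4.301e-05 m²
R_1 = (1.69×10^-8)(647)/(4.301e-05) = 0.2542 Ω
Seg 2: A = 692 mm² = 6.920e-04 m²
R_2 = (1.69×10^-8)(784)/(6.920e-04) = 0.01915 Ω
Seg 3: A = 52.7 mm² = 5.270e-05 m²
R_3 = (1.69×10^-8)(2260)/(5.270e-05) = 0.7247 Ω
R_total = R_1 + R_2 + R_3 = 0.998 Ω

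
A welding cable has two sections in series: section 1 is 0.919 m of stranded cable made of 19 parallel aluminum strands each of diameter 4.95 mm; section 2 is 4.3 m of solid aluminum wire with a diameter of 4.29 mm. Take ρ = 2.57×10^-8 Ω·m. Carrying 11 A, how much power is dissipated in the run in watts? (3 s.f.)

Section 1: A_strand = π(2.4750e-03)² = 1.924e-05 m²; R₁ = ρL/(N·A_s) = (2.57×10^-8)(0.919)/(19×1.924e-05) = 6.459×10^-5 Ω
Section 2: A = π(d/2)² = π(2.1450e-03 m)² = 1.445e-05 m²
R₂ = (2.57×10^-8)(4.3)/(1.445e-05) = 0.007645 Ω
R = R₁ + R₂ = 0.00771 Ω
P = I²R = (11)² × 0.00771 = 0.933 W

0.933 W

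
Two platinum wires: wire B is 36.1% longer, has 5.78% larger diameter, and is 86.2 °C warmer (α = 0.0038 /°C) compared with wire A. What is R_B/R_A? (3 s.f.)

R ∝ ρL/d² with ρ ∝ (1+αΔT), so R_B/R_A = (1 + 36.1/100) × (1 + 5.78/100)⁻² × (1 + 0.0038×86.2)
= 1.361 × 0.8937 × 1.328 = 1.61

1.61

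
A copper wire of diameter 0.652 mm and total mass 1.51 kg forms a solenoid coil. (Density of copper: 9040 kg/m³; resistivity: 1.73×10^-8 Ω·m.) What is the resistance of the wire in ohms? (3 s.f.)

A = π(d/2)² = π(3.2600e-04 m)² = 3.3388e-07 m²
L = m/(density·A) = 1.51/(9040×3.3388e-07) = 500.3 m
R = ρL/A = (1.73×10^-8)(500.3)/(3.3388e-07) = 25.9 Ω

25.9 Ω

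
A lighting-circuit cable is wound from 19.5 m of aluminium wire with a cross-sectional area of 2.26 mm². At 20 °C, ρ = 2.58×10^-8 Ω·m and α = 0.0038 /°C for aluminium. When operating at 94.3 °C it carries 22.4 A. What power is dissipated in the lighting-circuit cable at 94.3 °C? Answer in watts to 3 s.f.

A = 2.26 mm² = 2.260e-06 m²
R₍20₎ = ρL/A = (2.58×10^-8)(19.5)/(2.260e-06) = 0.2226 Ω
R₍94.3₎ = R₍20₎(1 + αΔT) = 0.2226 × (1 + 0.0038×74.3) = 0.2855 Ω
P = I²R = (22.4)² × 0.2855 = 143 W

143 W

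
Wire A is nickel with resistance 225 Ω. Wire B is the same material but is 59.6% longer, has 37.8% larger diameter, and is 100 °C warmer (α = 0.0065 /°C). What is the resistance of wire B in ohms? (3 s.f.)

R ∝ ρL/d² with ρ ∝ (1+αΔT), so R_B/R_A = (1 + 59.6/100) × (1 + 37.8/100)⁻² × (1 + 0.0065×100)
= 1.596 × 0.5266 × 1.65 = 1.387
R_B = 1.387 × 225 = 312 Ω

312 Ω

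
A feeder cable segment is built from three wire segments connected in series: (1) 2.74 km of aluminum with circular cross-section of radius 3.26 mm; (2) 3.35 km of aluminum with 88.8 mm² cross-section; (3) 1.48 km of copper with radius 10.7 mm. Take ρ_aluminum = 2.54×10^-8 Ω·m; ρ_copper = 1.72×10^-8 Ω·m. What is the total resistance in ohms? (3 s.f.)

3.11 Ω

Seg 1: A = πr² = π(3.2600e-03 m)² = 3.339e-05 m²
R_1 = (2.54×10^-8)(2740)/(3.339e-05) = 2.084 Ω
Seg 2: A = 88.8 mm² = 8.880e-05 m²
R_2 = (2.54×10^-8)(3350)/(8.880e-05) = 0.9582 Ω
Seg 3: A = πr² = π(1.0700e-02 m)² = 3.597e-04 m²
R_3 = (1.72×10^-8)(1480)/(3.597e-04) = 0.07077 Ω
R_total = R_1 + R_2 + R_3 = 3.11 Ω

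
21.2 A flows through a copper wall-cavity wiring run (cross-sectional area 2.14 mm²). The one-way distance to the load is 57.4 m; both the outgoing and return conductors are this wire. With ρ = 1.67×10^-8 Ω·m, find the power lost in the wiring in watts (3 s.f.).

A = 2.14 mm² = 2.140e-06 m²
Total conductor length (both ways) L = 2 × 57.4 = 114.8 m
R = ρL/A = (1.67×10^-8)(114.8)/(2.140e-06) = 0.8959 Ω
P = I²R = (21.2)² × 0.8959 = 403 W

403 W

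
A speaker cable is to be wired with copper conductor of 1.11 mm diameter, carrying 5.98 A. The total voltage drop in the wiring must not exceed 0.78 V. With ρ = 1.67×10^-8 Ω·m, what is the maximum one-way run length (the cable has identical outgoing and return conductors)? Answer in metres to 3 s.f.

A = π(d/2)² = π(5.5500e-04 m)² = 9.677e-07 m²
L_max = V_max·A/(2·ρI) = (0.78)(9.677e-07)/(2×1.67×10^-8×5.98) = 3.78 m

3.78 m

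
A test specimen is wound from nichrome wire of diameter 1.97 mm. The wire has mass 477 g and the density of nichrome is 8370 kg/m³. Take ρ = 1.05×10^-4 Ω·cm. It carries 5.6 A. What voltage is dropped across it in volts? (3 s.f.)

36.1 V

ρ = 1.05×10^-4 Ω·cm = 1.05×10^-6 Ω·m
A = π(d/2)² = π(9.8500e-04 m)² = 3.0481e-06 m²
L = m/(density·A) = 0.477/(8370×3.0481e-06) = 18.7 m
R = ρL/A = (1.05×10^-6)(18.7)/(3.0481e-06) = 6.441 Ω
V = IR = 5.6 × 6.441 = 36.1 V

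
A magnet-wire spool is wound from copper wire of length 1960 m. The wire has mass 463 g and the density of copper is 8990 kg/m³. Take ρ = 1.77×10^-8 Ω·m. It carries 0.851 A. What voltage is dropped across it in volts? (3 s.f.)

A = m/(density·L) = 0.463/(8990×1960) = 2.6276e-08 m²
R = ρL/A = (1.77×10^-8)(1960)/(2.6276e-08) = 1320 Ω
V = IR = 0.851 × 1320 = 1120 V

1120 V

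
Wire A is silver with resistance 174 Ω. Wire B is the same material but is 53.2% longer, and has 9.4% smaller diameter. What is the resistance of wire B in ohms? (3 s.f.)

R ∝ L/d², so R_B/R_A = (1 + 53.2/100) × (1 − 9.4/100)⁻²
= 1.532 × 1.218 = 1.866
R_B = 1.866 × 174 = 325 Ω

325 Ω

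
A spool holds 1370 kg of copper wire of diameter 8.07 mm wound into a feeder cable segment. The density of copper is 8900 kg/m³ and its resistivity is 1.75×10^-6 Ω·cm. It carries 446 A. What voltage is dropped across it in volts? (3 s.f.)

ρ = 1.75×10^-6 Ω·cm = 1.75×10^-8 Ω·m
A = π(d/2)² = π(4.0350e-03 m)² = 5.1149e-05 m²
L = m/(density·A) = 1370/(8900×5.1149e-05) = 3009 m
R = ρL/A = (1.75×10^-8)(3009)/(5.1149e-05) = 1.03 Ω
V = IR = 446 × 1.03 = 459 V

459 V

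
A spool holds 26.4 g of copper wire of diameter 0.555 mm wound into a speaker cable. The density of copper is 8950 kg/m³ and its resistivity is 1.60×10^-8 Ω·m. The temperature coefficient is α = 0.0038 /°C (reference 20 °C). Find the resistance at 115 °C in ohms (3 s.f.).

1.10 Ω

A = π(d/2)² = π(2.7750e-04 m)² = 2.4192e-07 m²
L = m/(density·A) = 0.0264/(8950×2.4192e-07) = 12.19 m
R = ρL/A = (1.60×10^-8)(12.19)/(2.4192e-07) = 0.8064 Ω
R(115 °C) = 0.8064 × (1 + 0.0038×95) = 1.10 Ω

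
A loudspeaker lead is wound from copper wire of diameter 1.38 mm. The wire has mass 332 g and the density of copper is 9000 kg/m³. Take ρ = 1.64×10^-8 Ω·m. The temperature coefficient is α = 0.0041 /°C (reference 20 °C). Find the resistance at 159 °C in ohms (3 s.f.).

0.425 Ω

A = π(d/2)² = π(6.9000e-04 m)² = 1.4957e-06 m²
L = m/(density·A) = 0.332/(9000×1.4957e-06) = 24.66 m
R = ρL/A = (1.64×10^-8)(24.66)/(1.4957e-06) = 0.2704 Ω
R(159 °C) = 0.2704 × (1 + 0.0041×139) = 0.425 Ω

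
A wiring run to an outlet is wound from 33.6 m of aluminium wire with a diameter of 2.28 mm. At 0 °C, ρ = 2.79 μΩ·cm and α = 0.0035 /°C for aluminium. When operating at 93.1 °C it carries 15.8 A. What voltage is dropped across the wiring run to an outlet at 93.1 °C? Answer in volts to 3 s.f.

4.81 V

ρ = 2.79 μΩ·cm = 2.79×10^-8 Ω·m
A = π(d/2)² = π(1.1400e-03 m)² = 4.083e-06 m²
R₍0₎ = ρL/A = (2.79×10^-8)(33.6)/(4.083e-06) = 0.2296 Ω
R₍93.1₎ = R₍0₎(1 + αΔT) = 0.2296 × (1 + 0.0035×93.1) = 0.3044 Ω
V = IR = 15.8 × 0.3044 = 4.81 V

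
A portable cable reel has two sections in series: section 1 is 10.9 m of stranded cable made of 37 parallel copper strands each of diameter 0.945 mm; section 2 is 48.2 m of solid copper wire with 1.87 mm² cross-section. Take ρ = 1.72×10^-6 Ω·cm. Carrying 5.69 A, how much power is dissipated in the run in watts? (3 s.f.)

ρ = 1.72×10^-6 Ω·cm = 1.72×10^-8 Ω·m
Section 1: A_strand = π(4.7250e-04)² = 7.014e-07 m²; R₁ = ρL/(N·A_s) = (1.72×10^-8)(10.9)/(37×7.014e-07) = 0.007224 Ω
Section 2: A = 1.87 mm² = 1.870e-06 m²
R₂ = (1.72×10^-8)(48.2)/(1.870e-06) = 0.4433 Ω
R = R₁ + R₂ = 0.4506 Ω
P = I²R = (5.69)² × 0.4506 = 14.6 W

14.6 W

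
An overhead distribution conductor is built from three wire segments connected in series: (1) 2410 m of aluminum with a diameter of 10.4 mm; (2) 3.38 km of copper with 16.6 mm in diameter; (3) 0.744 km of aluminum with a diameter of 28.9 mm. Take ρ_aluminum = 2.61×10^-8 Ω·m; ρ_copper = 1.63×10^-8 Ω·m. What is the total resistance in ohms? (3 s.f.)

Seg 1: A = π(d/2)² = π(5.2000e-03 m)² = 8.495e-05 m²
R_1 = (2.61×10^-8)(2410)/(8.495e-05) = 0.7405 Ω
Seg 2: A = π(d/2)² = π(8.3000e-03 m)² = 2.164e-04 m²
R_2 = (1.63×10^-8)(3380)/(2.164e-04) = 0.2546 Ω
Seg 3: A = π(d/2)² = π(1.4450e-02 m)² = 6.560e-04 m²
R_3 = (2.61×10^-8)(744)/(6.560e-04) = 0.0296 Ω
R_total = R_1 + R_2 + R_3 = 1.02 Ω

1.02 Ω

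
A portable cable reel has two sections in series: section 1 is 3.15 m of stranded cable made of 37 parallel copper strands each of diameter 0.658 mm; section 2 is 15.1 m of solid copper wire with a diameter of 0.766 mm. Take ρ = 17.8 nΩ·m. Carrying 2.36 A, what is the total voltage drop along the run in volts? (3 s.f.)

1.39 V

ρ = 17.8 nΩ·m = 1.78×10^-8 Ω·m
Section 1: A_strand = π(3.2900e-04)² = 3.400e-07 m²; R₁ = ρL/(N·A_s) = (1.78×10^-8)(3.15)/(37×3.400e-07) = 0.004456 Ω
Section 2: A = π(d/2)² = π(3.8300e-04 m)² = 4.608e-07 m²
R₂ = (1.78×10^-8)(15.1)/(4.608e-07) = 0.5832 Ω
R = R₁ + R₂ = 0.5877 Ω
V = IR = 2.36 × 0.5877 = 1.39 V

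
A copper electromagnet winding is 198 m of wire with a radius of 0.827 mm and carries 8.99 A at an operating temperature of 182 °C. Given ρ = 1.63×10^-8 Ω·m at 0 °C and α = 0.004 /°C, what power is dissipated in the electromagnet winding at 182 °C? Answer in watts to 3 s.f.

A = πr² = π(8.2700e-04 m)² = 2.149e-06 m²
R₍0₎ = ρL/A = (1.63×10^-8)(198)/(2.149e-06) = 1.502 Ω
R₍182₎ = R₍0₎(1 + αΔT) = 1.502 × (1 + 0.004×182) = 2.596 Ω
P = I²R = (8.99)² × 2.596 = 210 W

210 W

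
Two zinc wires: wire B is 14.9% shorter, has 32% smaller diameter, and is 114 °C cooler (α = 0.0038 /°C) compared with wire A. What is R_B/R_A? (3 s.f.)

R ∝ ρL/d² with ρ ∝ (1+αΔT), so R_B/R_A = (1 − 14.9/100) × (1 − 32/100)⁻² × (1 − 0.0038×114)
= 0.851 × 2.163 × 0.5668 = 1.04

1.04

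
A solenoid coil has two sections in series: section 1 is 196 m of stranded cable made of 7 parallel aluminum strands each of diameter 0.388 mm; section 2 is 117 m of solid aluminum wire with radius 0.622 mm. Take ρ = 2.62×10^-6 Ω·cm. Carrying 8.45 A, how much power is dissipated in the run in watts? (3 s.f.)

623 W

ρ = 2.62×10^-6 Ω·cm = 2.62×10^-8 Ω·m
Section 1: A_strand = π(1.9400e-04)² = 1.182e-07 m²; R₁ = ρL/(N·A_s) = (2.62×10^-8)(196)/(7×1.182e-07) = 6.204 Ω
Section 2: A = πr² = π(6.2200e-04 m)² = 1.215e-06 m²
R₂ = (2.62×10^-8)(117)/(1.215e-06) = 2.522 Ω
R = R₁ + R₂ = 8.727 Ω
P = I²R = (8.45)² × 8.727 = 623 W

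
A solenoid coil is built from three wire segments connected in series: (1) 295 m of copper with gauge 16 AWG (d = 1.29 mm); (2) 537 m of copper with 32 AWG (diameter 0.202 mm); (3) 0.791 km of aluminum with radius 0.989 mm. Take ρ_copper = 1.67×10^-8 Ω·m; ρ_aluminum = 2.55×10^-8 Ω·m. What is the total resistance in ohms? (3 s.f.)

290 Ω

Seg 1: A = π(1.29/2 mm)² = π(6.4500e-04 m)² = 1.307e-06 m²
R_1 = (1.67×10^-8)(295)/(1.307e-06) = 3.769 Ω
Seg 2: A = π(0.202/2 mm)² = π(1.0100e-04 m)² = 3.205e-08 m²
R_2 = (1.67×10^-8)(537)/(3.205e-08) = 279.8 Ω
Seg 3: A = πr² = π(9.8900e-04 m)² = 3.073e-06 m²
R_3 = (2.55×10^-8)(791)/(3.073e-06) = 6.564 Ω
R_total = R_1 + R_2 + R_3 = 290 Ω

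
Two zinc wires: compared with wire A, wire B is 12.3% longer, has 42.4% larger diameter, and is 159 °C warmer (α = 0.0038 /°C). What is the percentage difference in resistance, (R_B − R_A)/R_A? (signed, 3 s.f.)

-11.2%

R ∝ ρL/d² with ρ ∝ (1+αΔT), so R_B/R_A = (1 + 12.3/100) × (1 + 42.4/100)⁻² × (1 + 0.0038×159)
= 1.123 × 0.4931 × 1.604 = 0.8884
(R_B − R_A)/R_A = 0.8884 − 1 = -11.2%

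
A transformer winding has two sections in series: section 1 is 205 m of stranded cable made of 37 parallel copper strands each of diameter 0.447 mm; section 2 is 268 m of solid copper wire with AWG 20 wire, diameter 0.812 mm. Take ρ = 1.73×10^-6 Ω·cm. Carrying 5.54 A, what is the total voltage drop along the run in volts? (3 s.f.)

ρ = 1.73×10^-6 Ω·cm = 1.73×10^-8 Ω·m
Section 1: A_strand = π(2.2350e-04)² = 1.569e-07 m²; R₁ = ρL/(N·A_s) = (1.73×10^-8)(205)/(37×1.569e-07) = 0.6108 Ω
Section 2: A = π(0.812/2 mm)² = π(4.0600e-04 m)² = 5.178e-07 m²
R₂ = (1.73×10^-8)(268)/(5.178e-07) = 8.953 Ω
R = R₁ + R₂ = 9.564 Ω
V = IR = 5.54 × 9.564 = 53.0 V

53.0 V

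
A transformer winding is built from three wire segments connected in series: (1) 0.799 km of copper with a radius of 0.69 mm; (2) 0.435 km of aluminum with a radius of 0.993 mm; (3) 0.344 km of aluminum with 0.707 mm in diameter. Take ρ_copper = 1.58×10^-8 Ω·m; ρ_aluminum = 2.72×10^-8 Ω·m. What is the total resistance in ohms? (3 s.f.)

36.1 Ω

Seg 1: A = πr² = π(6.9000e-04 m)² = 1.496e-06 m²
R_1 = (1.58×10^-8)(799)/(1.496e-06) = 8.44 Ω
Seg 2: A = πr² = π(9.9300e-04 m)² = 3.098e-06 m²
R_2 = (2.72×10^-8)(435)/(3.098e-06) = 3.82 Ω
Seg 3: A = π(d/2)² = π(3.5350e-04 m)² = 3.926e-07 m²
R_3 = (2.72×10^-8)(344)/(3.926e-07) = 23.83 Ω
R_total = R_1 + R_2 + R_3 = 36.1 Ω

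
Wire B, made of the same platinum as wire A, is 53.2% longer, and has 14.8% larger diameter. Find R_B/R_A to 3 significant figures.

1.16

R ∝ L/d², so R_B/R_A = (1 + 53.2/100) × (1 + 14.8/100)⁻²
= 1.532 × 0.7588 = 1.16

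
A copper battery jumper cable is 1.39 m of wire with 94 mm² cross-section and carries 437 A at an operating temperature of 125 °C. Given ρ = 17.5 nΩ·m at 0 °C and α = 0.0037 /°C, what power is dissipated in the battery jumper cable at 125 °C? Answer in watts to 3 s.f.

72.3 W

ρ = 17.5 nΩ·m = 1.75×10^-8 Ω·m
A = 94 mm² = 9.400e-05 m²
R₍0₎ = ρL/A = (1.75×10^-8)(1.39)/(9.400e-05) = 2.588×10^-4 Ω
R₍125₎ = R₍0₎(1 + αΔT) = 2.588×10^-4 × (1 + 0.0037×125) = 3.785×10^-4 Ω
P = I²R = (437)² × 3.785×10^-4 = 72.3 W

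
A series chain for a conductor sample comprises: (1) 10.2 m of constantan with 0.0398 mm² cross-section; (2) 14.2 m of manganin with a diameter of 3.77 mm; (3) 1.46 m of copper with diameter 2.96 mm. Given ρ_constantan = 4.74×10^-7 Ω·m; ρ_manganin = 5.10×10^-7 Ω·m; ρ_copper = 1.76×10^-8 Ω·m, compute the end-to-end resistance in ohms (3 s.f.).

122 Ω

Seg 1: A = 0.0398 mm² = 3.980e-08 m²
R_1 = (4.74×10^-7)(10.2)/(3.980e-08) = 121.5 Ω
Seg 2: A = π(d/2)² = π(1.8850e-03 m)² = 1.116e-05 m²
R_2 = (5.10×10^-7)(14.2)/(1.116e-05) = 0.6488 Ω
Seg 3: A = π(d/2)² = π(1.4800e-03 m)² = 6.881e-06 m²
R_3 = (1.76×10^-8)(1.46)/(6.881e-06) = 0.003734 Ω
R_total = R_1 + R_2 + R_3 = 122 Ω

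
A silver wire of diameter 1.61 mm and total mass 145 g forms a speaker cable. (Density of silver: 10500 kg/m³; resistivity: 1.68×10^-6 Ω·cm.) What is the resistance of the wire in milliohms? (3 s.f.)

56.0 mΩ

ρ = 1.68×10^-6 Ω·cm = 1.68×10^-8 Ω·m
A = π(d/2)² = π(8.0500e-04 m)² = 2.0358e-06 m²
L = m/(density·A) = 0.145/(10500×2.0358e-06) = 6.783 m
R = ρL/A = (1.68×10^-8)(6.783)/(2.0358e-06) = 56.0 mΩ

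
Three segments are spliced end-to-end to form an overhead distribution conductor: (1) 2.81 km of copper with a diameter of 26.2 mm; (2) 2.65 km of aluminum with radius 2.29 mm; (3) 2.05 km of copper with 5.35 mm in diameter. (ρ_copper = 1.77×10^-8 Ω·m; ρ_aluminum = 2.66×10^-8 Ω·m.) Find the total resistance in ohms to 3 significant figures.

5.99 Ω

Seg 1: A = π(d/2)² = π(1.3100e-02 m)² = 5.391e-04 m²
R_1 = (1.77×10^-8)(2810)/(5.391e-04) = 0.09225 Ω
Seg 2: A = πr² = π(2.2900e-03 m)² = 1.647e-05 m²
R_2 = (2.66×10^-8)(2650)/(1.647e-05) = 4.279 Ω
Seg 3: A = π(d/2)² = π(2.6750e-03 m)² = 2.248e-05 m²
R_3 = (1.77×10^-8)(2050)/(2.248e-05) = 1.614 Ω
R_total = R_1 + R_2 + R_3 = 5.99 Ω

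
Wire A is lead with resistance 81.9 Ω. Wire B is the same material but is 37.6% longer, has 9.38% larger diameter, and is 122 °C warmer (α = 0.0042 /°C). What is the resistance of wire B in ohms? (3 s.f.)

R ∝ ρL/d² with ρ ∝ (1+αΔT), so R_B/R_A = (1 + 37.6/100) × (1 + 9.38/100)⁻² × (1 + 0.0042×122)
= 1.376 × 0.8358 × 1.512 = 1.739
R_B = 1.739 × 81.9 = 142 Ω

142 Ω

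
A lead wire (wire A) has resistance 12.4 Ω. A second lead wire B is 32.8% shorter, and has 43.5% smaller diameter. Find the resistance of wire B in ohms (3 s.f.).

26.1 Ω

R ∝ L/d², so R_B/R_A = (1 − 32.8/100) × (1 − 43.5/100)⁻²
= 0.672 × 3.133 = 2.105
R_B = 2.105 × 12.4 = 26.1 Ω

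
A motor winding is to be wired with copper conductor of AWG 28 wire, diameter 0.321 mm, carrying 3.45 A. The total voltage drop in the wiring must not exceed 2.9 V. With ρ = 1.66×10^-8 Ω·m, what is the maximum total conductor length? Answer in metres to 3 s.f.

A = π(0.321/2 mm)² = π(1.6050e-04 m)² = 8.093e-08 m²
L_max = V_max·A/(1·ρI) = (2.9)(8.093e-08)/(1.66×10^-8×3.45) = 4.10 m

4.10 m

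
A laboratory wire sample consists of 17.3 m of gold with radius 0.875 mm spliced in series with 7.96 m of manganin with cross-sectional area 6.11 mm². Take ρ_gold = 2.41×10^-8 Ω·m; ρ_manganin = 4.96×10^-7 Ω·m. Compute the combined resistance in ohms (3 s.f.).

0.820 Ω

Segment 1: A = πr² = π(8.7500e-04 m)² = 2.405e-06 m²
R₁ = ρL/A = (2.41×10^-8)(17.3)/(2.405e-06) = 0.1733 Ω
Segment 2: A = 6.11 mm² = 6.110e-06 m²
R₂ = (4.96×10^-7)(7.96)/(6.110e-06) = 0.6462 Ω
R = R₁ + R₂ = 0.820 Ω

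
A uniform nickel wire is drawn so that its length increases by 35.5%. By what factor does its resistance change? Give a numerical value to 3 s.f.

k = 1 + 35.5/100 = 1.355; volume constant ⇒ A' = A/k, so R' = k²R.
Factor = 1.84

1.84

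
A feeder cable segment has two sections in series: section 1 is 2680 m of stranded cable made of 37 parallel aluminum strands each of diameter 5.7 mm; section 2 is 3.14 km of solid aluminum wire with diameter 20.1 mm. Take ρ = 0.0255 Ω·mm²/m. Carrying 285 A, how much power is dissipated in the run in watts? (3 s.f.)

ρ = 0.0255 Ω·mm²/m = 2.55×10^-8 Ω·m
Section 1: A_strand = π(2.8500e-03)² = 2.552e-05 m²; R₁ = ρL/(N·A_s) = (2.55×10^-8)(2680)/(37×2.552e-05) = 0.07238 Ω
Section 2: A = π(d/2)² = π(1.0050e-02 m)² = 3.173e-04 m²
R₂ = (2.55×10^-8)(3140)/(3.173e-04) = 0.2523 Ω
R = R₁ + R₂ = 0.3247 Ω
P = I²R = (285)² × 0.3247 = 26400 W

26400 W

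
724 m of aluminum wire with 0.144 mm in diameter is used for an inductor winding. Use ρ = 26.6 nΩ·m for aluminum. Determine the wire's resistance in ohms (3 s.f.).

ρ = 26.6 nΩ·m = 2.66×10^-8 Ω·m
A = π(d/2)² = π(7.2000e-05 m)² = 1.629e-08 m²
R = ρL/A = (2.66×10^-8)(724 m)/(1.629e-08 m²) = 1180 Ω

1180 Ω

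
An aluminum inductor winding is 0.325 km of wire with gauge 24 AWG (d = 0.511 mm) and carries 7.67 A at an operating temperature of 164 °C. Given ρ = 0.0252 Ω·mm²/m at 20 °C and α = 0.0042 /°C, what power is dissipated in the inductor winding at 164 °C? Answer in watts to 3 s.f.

ρ = 0.0252 Ω·mm²/m = 2.52×10^-8 Ω·m
A = π(0.511/2 mm)² = π(2.5550e-04 m)² = 2.051e-07 m²
R₍20₎ = ρL/A = (2.52×10^-8)(325)/(2.051e-07) = 39.93 Ω
R₍164₎ = R₍20₎(1 + αΔT) = 39.93 × (1 + 0.0042×144) = 64.09 Ω
P = I²R = (7.67)² × 64.09 = 3770 W

3770 W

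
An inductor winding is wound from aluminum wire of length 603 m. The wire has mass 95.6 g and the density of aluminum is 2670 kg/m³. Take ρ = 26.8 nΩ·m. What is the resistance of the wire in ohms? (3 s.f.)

272 Ω

ρ = 26.8 nΩ·m = 2.68×10^-8 Ω·m
A = m/(density·L) = 0.0956/(2670×603) = 5.9379e-08 m²
R = ρL/A = (2.68×10^-8)(603)/(5.9379e-08) = 272 Ω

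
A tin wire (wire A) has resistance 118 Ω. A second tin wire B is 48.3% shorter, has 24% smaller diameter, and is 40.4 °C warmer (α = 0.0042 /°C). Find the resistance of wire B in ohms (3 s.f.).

R ∝ ρL/d² with ρ ∝ (1+αΔT), so R_B/R_A = (1 − 48.3/100) × (1 − 24/100)⁻² × (1 + 0.0042×40.4)
= 0.517 × 1.731 × 1.17 = 1.047
R_B = 1.047 × 118 = 124 Ω

124 Ω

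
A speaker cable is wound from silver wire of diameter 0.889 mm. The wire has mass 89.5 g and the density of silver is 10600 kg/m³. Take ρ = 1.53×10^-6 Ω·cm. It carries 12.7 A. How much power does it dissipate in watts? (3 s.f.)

ρ = 1.53×10^-6 Ω·cm = 1.53×10^-8 Ω·m
A = π(d/2)² = π(4.4450e-04 m)² = 6.2072e-07 m²
L = m/(density·A) = 0.0895/(10600×6.2072e-07) = 13.6 m
R = ρL/A = (1.53×10^-8)(13.6)/(6.2072e-07) = 0.3353 Ω
P = I²R = (12.7)² × 0.3353 = 54.1 W

54.1 W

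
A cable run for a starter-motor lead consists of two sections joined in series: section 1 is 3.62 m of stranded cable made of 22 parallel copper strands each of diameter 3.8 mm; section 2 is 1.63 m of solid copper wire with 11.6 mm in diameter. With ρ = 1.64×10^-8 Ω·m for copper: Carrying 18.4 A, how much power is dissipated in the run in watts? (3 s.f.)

Section 1: A_strand = π(1.9000e-03)² = 1.134e-05 m²; R₁ = ρL/(N·A_s) = (1.64×10^-8)(3.62)/(22×1.134e-05) = 2.379×10^-4 Ω
Section 2: A = π(d/2)² = π(5.8000e-03 m)² = 1.057e-04 m²
R₂ = (1.64×10^-8)(1.63)/(1.057e-04) = 2.529×10^-4 Ω
R = R₁ + R₂ = 4.909×10^-4 Ω
P = I²R = (18.4)² × 4.909×10^-4 = 0.166 W

0.166 W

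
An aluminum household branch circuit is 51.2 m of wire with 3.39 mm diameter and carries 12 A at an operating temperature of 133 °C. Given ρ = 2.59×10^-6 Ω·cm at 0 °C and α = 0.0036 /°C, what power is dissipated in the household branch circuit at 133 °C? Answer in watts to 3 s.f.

31.3 W

ρ = 2.59×10^-6 Ω·cm = 2.59×10^-8 Ω·m
A = π(d/2)² = π(1.6950e-03 m)² = 9.026e-06 m²
R₍0₎ = ρL/A = (2.59×10^-8)(51.2)/(9.026e-06) = 0.1469 Ω
R₍133₎ = R₍0₎(1 + αΔT) = 0.1469 × (1 + 0.0036×133) = 0.2173 Ω
P = I²R = (12)² × 0.2173 = 31.3 W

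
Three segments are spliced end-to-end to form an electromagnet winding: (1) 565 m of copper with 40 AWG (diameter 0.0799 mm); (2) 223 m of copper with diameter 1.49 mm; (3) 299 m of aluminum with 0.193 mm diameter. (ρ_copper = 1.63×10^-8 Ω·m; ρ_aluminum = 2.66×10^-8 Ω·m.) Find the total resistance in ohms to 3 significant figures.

Seg 1: A = π(0.0799/2 mm)² = π(3.9950e-05 m)² = 5.014e-09 m²
R_1 = (1.63×10^-8)(565)/(5.014e-09) = 1837 Ω
Seg 2: A = π(d/2)² = π(7.4500e-04 m)² = 1.744e-06 m²
R_2 = (1.63×10^-8)(223)/(1.744e-06) = 2.085 Ω
Seg 3: A = π(d/2)² = π(9.6500e-05 m)² = 2.926e-08 m²
R_3 = (2.66×10^-8)(299)/(2.926e-08) = 271.9 Ω
R_total = R_1 + R_2 + R_3 = 2110 Ω

2110 Ω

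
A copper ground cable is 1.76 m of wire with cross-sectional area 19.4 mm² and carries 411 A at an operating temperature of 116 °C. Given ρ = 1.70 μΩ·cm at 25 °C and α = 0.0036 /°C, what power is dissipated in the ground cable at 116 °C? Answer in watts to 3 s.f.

ρ = 1.70 μΩ·cm = 1.70×10^-8 Ω·m
A = 19.4 mm² = 1.940e-05 m²
R₍25₎ = ρL/A = (1.70×10^-8)(1.76)/(1.940e-05) = 0.001542 Ω
R₍116₎ = R₍25₎(1 + αΔT) = 0.001542 × (1 + 0.0036×91) = 0.002048 Ω
P = I²R = (411)² × 0.002048 = 346 W

346 W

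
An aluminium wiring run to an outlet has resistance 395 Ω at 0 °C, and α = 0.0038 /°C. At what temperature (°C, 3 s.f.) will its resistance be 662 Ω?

R = R₀(1 + α(T − T₀)) ⇒ T = T₀ + (R/R₀ − 1)/α
T = 0 + (662/395 − 1)/0.0038 = 0 + (0.6759)/0.0038 = 178 °C

178 °C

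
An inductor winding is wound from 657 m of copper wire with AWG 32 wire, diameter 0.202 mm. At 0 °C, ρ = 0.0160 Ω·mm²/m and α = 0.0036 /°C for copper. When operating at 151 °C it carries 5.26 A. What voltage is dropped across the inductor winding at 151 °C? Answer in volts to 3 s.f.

ρ = 0.0160 Ω·mm²/m = 1.60×10^-8 Ω·m
A = π(0.202/2 mm)² = π(1.0100e-04 m)² = 3.205e-08 m²
R₍0₎ = ρL/A = (1.60×10^-8)(657)/(3.205e-08) = 328 Ω
R₍151₎ = R₍0₎(1 + αΔT) = 328 × (1 + 0.0036×151) = 506.3 Ω
V = IR = 5.26 × 506.3 = 2660 V

2660 V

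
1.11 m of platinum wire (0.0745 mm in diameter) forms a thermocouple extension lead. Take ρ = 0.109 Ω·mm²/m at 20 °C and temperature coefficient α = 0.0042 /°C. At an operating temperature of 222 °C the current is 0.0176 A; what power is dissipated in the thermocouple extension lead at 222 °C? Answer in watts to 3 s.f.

ρ = 0.109 Ω·mm²/m = 1.09×10^-7 Ω·m
A = π(d/2)² = π(3.7250e-05 m)² = 4.359e-09 m²
R₍20₎ = ρL/A = (1.09×10^-7)(1.11)/(4.359e-09) = 27.76 Ω
R₍222₎ = R₍20₎(1 + αΔT) = 27.76 × (1 + 0.0042×202) = 51.3 Ω
P = I²R = (0.0176)² × 51.3 = 0.0159 W

0.0159 W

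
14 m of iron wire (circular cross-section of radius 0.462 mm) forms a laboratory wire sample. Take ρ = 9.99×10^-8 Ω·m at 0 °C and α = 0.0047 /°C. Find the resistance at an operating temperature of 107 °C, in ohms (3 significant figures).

A = πr² = π(4.6200e-04 m)² = 6.706e-07 m²
R₍0°C₎ = ρL/A = (9.99×10^-8)(14)/(6.706e-07) = 2.086 Ω
R = R₀(1 + αΔT) = 2.086(1 + 0.0047×107) = 3.13 Ω

3.13 Ω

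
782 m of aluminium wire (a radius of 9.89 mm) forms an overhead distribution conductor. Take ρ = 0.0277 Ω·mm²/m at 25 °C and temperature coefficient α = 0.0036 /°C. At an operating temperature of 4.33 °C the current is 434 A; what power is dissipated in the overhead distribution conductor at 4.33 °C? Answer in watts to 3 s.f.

12300 W

ρ = 0.0277 Ω·mm²/m = 2.77×10^-8 Ω·m
A = πr² = π(9.8900e-03 m)² = 3.073e-04 m²
R₍25₎ = ρL/A = (2.77×10^-8)(782)/(3.073e-04) = 0.07049 Ω
R₍4.33₎ = R₍25₎(1 + αΔT) = 0.07049 × (1 + 0.0036×-20.7) = 0.06525 Ω
P = I²R = (434)² × 0.06525 = 12300 W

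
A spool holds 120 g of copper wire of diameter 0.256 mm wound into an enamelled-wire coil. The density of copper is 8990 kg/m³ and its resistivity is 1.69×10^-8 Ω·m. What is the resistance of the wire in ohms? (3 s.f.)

85.1 Ω

A = π(d/2)² = π(1.2800e-04 m)² = 5.1472e-08 m²
L = m/(density·A) = 0.12/(8990×5.1472e-08) = 259.3 m
R = ρL/A = (1.69×10^-8)(259.3)/(5.1472e-08) = 85.1 Ω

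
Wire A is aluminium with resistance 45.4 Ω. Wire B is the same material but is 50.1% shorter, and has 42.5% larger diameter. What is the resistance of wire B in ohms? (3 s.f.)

R ∝ L/d², so R_B/R_A = (1 − 50.1/100) × (1 + 42.5/100)⁻²
= 0.499 × 0.4925 = 0.2457
R_B = 0.2457 × 45.4 = 11.2 Ω

11.2 Ω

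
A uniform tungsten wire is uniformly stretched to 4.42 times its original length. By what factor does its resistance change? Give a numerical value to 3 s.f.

Volume constant ⇒ A' = A/k with k = 4.42. R' = ρ(kL)/(A/k) = k²R.
Factor = 19.5

19.5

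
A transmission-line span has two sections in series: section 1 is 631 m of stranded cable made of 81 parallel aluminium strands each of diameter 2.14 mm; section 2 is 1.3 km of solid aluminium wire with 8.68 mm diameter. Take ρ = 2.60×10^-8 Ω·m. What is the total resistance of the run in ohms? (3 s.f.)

0.628 Ω

Section 1: A_strand = π(1.0700e-03)² = 3.597e-06 m²; R₁ = ρL/(N·A_s) = (2.60×10^-8)(631)/(81×3.597e-06) = 0.05631 Ω
Section 2: A = π(d/2)² = π(4.3400e-03 m)² = 5.917e-05 m²
R₂ = (2.60×10^-8)(1300)/(5.917e-05) = 0.5712 Ω
R = R₁ + R₂ = 0.628 Ω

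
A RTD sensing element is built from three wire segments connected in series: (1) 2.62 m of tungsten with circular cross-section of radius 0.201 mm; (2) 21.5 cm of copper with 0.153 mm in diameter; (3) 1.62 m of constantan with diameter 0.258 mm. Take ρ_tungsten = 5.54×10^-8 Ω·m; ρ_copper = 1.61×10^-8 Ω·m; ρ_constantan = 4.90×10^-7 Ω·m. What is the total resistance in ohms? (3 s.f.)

16.5 Ω

Seg 1: A = πr² = π(2.0100e-04 m)² = 1.269e-07 m²
R_1 = (5.54×10^-8)(2.62)/(1.269e-07) = 1.144 Ω
Seg 2: A = π(d/2)² = π(7.6500e-05 m)² = 1.839e-08 m²
R_2 = (1.61×10^-8)(0.215)/(1.839e-08) = 0.1883 Ω
Seg 3: A = π(d/2)² = π(1.2900e-04 m)² = 5.228e-08 m²
R_3 = (4.90×10^-7)(1.62)/(5.228e-08) = 15.18 Ω
R_total = R_1 + R_2 + R_3 = 16.5 Ω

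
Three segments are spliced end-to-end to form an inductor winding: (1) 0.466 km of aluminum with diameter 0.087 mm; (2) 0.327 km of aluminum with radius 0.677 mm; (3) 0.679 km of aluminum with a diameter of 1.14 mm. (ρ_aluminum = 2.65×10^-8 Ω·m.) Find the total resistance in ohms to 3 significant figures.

Seg 1: A = π(d/2)² = π(4.3500e-05 m)² = 5.945e-09 m²
R_1 = (2.65×10^-8)(466)/(5.945e-09) = 2077 Ω
Seg 2: A = πr² = π(6.7700e-04 m)² = 1.440e-06 m²
R_2 = (2.65×10^-8)(327)/(1.440e-06) = 6.018 Ω
Seg 3: A = π(d/2)² = π(5.7000e-04 m)² = 1.021e-06 m²
R_3 = (2.65×10^-8)(679)/(1.021e-06) = 17.63 Ω
R_total = R_1 + R_2 + R_3 = 2100 Ω

2100 Ω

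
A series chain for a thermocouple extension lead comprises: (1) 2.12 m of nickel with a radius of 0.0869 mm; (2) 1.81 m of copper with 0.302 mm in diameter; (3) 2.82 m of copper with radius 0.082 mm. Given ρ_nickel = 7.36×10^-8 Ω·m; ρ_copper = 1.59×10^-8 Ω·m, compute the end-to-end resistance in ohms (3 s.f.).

Seg 1: A = πr² = π(8.6900e-05 m)² = 2.372e-08 m²
R_1 = (7.36×10^-8)(2.12)/(2.372e-08) = 6.577 Ω
Seg 2: A = π(d/2)² = π(1.5100e-04 m)² = 7.163e-08 m²
R_2 = (1.59×10^-8)(1.81)/(7.163e-08) = 0.4018 Ω
Seg 3: A = πr² = π(8.2000e-05 m)² = 2.112e-08 m²
R_3 = (1.59×10^-8)(2.82)/(2.112e-08) = 2.123 Ω
R_total = R_1 + R_2 + R_3 = 9.10 Ω

9.10 Ω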